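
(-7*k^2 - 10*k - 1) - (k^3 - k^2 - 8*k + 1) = -k^3 - 6*k^2 - 2*k - 2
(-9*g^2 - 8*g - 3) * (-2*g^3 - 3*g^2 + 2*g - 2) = 18*g^5 + 43*g^4 + 12*g^3 + 11*g^2 + 10*g + 6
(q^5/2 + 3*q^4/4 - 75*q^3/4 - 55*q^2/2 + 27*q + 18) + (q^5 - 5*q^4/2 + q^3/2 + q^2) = 3*q^5/2 - 7*q^4/4 - 73*q^3/4 - 53*q^2/2 + 27*q + 18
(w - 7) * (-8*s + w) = -8*s*w + 56*s + w^2 - 7*w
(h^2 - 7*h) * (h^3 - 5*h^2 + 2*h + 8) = h^5 - 12*h^4 + 37*h^3 - 6*h^2 - 56*h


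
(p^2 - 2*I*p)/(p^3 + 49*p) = (p - 2*I)/(p^2 + 49)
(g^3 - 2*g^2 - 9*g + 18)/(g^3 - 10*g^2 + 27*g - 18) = (g^2 + g - 6)/(g^2 - 7*g + 6)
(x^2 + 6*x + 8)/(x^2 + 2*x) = (x + 4)/x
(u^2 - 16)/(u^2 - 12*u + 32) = (u + 4)/(u - 8)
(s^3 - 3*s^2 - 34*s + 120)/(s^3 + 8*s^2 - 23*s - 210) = (s - 4)/(s + 7)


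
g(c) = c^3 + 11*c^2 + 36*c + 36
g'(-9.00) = 81.00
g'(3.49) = 149.32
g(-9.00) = -126.00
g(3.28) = 307.71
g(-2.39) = -0.86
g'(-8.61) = 68.98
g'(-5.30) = 3.67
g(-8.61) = -96.78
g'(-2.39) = 0.56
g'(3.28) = 140.44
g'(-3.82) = -4.26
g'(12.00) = 732.00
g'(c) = 3*c^2 + 22*c + 36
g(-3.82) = 3.25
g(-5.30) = 5.31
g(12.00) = 3780.00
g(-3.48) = 1.79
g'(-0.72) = 21.72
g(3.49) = 338.13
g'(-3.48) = -4.23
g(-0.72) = 15.41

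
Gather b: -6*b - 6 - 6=-6*b - 12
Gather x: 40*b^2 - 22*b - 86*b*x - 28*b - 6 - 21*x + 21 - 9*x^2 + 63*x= 40*b^2 - 50*b - 9*x^2 + x*(42 - 86*b) + 15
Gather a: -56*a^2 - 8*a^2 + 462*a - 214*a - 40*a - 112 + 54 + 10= -64*a^2 + 208*a - 48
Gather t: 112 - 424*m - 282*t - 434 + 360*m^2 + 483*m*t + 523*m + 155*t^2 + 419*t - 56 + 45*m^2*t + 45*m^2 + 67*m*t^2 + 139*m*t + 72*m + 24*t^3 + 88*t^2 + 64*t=405*m^2 + 171*m + 24*t^3 + t^2*(67*m + 243) + t*(45*m^2 + 622*m + 201) - 378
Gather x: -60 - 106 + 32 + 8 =-126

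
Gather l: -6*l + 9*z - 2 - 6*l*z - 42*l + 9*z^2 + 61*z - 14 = l*(-6*z - 48) + 9*z^2 + 70*z - 16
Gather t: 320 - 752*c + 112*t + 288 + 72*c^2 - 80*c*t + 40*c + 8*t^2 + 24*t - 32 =72*c^2 - 712*c + 8*t^2 + t*(136 - 80*c) + 576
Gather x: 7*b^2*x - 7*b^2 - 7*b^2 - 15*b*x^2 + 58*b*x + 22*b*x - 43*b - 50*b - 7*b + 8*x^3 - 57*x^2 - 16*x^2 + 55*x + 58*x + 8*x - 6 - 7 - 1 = -14*b^2 - 100*b + 8*x^3 + x^2*(-15*b - 73) + x*(7*b^2 + 80*b + 121) - 14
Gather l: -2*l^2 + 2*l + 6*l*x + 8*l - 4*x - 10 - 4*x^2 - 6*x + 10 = -2*l^2 + l*(6*x + 10) - 4*x^2 - 10*x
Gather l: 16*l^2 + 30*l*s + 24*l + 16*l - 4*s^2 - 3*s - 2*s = 16*l^2 + l*(30*s + 40) - 4*s^2 - 5*s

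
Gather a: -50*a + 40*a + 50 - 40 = 10 - 10*a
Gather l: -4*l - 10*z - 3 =-4*l - 10*z - 3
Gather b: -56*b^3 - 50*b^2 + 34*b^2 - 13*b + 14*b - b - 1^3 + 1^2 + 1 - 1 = -56*b^3 - 16*b^2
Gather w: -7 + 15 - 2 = 6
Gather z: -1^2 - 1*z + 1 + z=0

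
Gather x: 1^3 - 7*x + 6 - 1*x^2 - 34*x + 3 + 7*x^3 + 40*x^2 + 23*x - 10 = 7*x^3 + 39*x^2 - 18*x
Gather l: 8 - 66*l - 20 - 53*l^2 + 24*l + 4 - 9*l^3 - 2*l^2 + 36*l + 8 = -9*l^3 - 55*l^2 - 6*l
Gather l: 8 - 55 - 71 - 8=-126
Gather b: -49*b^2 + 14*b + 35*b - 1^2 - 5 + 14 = -49*b^2 + 49*b + 8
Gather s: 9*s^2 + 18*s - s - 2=9*s^2 + 17*s - 2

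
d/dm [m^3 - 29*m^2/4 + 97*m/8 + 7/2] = 3*m^2 - 29*m/2 + 97/8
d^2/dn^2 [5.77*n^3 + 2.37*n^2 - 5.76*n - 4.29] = 34.62*n + 4.74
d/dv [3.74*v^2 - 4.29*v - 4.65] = 7.48*v - 4.29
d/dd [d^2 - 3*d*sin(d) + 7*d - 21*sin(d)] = -3*d*cos(d) + 2*d - 3*sin(d) - 21*cos(d) + 7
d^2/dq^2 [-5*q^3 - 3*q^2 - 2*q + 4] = -30*q - 6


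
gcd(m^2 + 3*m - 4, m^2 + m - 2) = m - 1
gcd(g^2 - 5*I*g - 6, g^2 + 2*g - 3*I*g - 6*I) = g - 3*I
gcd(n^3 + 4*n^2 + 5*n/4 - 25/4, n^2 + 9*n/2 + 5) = n + 5/2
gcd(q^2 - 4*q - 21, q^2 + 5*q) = 1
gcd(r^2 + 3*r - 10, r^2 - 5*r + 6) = r - 2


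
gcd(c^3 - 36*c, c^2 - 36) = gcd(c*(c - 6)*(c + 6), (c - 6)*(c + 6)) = c^2 - 36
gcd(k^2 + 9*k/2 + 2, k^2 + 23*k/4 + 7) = k + 4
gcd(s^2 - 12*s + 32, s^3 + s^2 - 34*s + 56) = s - 4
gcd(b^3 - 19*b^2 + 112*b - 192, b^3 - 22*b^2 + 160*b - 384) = b^2 - 16*b + 64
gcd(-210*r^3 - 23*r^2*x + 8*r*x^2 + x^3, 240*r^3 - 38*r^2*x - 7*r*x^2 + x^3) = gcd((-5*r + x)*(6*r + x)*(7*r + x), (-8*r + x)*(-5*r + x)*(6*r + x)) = -30*r^2 + r*x + x^2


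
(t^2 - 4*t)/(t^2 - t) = (t - 4)/(t - 1)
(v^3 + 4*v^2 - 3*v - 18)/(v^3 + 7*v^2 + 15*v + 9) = (v - 2)/(v + 1)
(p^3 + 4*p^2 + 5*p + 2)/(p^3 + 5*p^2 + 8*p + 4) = (p + 1)/(p + 2)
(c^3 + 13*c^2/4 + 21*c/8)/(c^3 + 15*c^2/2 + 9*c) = (c + 7/4)/(c + 6)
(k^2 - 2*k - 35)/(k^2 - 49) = (k + 5)/(k + 7)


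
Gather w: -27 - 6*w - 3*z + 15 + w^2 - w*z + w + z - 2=w^2 + w*(-z - 5) - 2*z - 14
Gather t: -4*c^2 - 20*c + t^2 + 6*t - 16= -4*c^2 - 20*c + t^2 + 6*t - 16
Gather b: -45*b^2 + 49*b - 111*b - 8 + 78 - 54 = -45*b^2 - 62*b + 16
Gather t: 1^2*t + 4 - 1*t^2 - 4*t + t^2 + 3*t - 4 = 0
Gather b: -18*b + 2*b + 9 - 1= 8 - 16*b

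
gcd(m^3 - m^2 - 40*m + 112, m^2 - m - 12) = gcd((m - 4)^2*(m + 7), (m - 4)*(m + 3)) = m - 4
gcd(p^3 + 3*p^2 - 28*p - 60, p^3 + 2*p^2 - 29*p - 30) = p^2 + p - 30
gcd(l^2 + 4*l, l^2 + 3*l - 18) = 1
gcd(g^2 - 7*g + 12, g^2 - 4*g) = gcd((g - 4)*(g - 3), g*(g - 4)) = g - 4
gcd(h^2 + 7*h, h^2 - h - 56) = h + 7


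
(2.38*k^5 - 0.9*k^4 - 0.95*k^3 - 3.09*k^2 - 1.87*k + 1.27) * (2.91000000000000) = 6.9258*k^5 - 2.619*k^4 - 2.7645*k^3 - 8.9919*k^2 - 5.4417*k + 3.6957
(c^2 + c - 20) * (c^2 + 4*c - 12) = c^4 + 5*c^3 - 28*c^2 - 92*c + 240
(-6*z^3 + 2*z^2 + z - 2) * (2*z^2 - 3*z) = -12*z^5 + 22*z^4 - 4*z^3 - 7*z^2 + 6*z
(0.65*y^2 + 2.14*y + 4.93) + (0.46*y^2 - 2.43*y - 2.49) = 1.11*y^2 - 0.29*y + 2.44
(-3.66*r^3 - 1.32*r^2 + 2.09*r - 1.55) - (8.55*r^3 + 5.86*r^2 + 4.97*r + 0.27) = -12.21*r^3 - 7.18*r^2 - 2.88*r - 1.82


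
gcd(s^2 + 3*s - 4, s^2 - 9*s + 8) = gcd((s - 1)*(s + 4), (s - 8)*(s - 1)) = s - 1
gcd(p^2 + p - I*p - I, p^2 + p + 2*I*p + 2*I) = p + 1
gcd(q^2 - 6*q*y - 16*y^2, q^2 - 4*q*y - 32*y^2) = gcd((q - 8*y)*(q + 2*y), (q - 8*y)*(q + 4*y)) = -q + 8*y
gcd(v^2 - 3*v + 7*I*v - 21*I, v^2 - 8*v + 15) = v - 3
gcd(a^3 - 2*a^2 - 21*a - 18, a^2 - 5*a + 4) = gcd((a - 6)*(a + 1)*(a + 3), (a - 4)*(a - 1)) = 1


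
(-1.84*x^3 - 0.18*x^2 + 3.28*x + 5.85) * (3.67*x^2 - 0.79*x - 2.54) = -6.7528*x^5 + 0.793*x^4 + 16.8534*x^3 + 19.3355*x^2 - 12.9527*x - 14.859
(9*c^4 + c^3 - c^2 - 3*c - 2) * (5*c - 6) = 45*c^5 - 49*c^4 - 11*c^3 - 9*c^2 + 8*c + 12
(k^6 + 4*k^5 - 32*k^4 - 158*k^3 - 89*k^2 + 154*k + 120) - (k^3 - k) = k^6 + 4*k^5 - 32*k^4 - 159*k^3 - 89*k^2 + 155*k + 120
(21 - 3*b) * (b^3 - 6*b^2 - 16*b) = -3*b^4 + 39*b^3 - 78*b^2 - 336*b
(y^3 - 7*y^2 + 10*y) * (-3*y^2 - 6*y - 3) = -3*y^5 + 15*y^4 + 9*y^3 - 39*y^2 - 30*y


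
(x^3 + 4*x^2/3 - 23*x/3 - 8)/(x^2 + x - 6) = (3*x^2 - 5*x - 8)/(3*(x - 2))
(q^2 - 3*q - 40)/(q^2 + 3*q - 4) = (q^2 - 3*q - 40)/(q^2 + 3*q - 4)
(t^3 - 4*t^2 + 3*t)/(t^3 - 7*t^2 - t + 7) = t*(t - 3)/(t^2 - 6*t - 7)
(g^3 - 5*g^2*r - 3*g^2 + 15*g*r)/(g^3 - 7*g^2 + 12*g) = (g - 5*r)/(g - 4)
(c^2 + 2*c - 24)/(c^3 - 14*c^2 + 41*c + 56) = (c^2 + 2*c - 24)/(c^3 - 14*c^2 + 41*c + 56)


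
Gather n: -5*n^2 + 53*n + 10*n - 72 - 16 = -5*n^2 + 63*n - 88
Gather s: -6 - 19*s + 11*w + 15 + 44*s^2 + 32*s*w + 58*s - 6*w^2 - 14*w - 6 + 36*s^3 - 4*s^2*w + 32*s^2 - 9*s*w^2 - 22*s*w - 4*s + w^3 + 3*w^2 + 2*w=36*s^3 + s^2*(76 - 4*w) + s*(-9*w^2 + 10*w + 35) + w^3 - 3*w^2 - w + 3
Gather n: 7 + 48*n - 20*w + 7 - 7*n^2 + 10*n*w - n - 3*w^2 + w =-7*n^2 + n*(10*w + 47) - 3*w^2 - 19*w + 14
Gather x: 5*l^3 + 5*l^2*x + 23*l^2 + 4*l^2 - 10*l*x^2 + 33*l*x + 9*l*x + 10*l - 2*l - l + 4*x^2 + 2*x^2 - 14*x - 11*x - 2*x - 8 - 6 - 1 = 5*l^3 + 27*l^2 + 7*l + x^2*(6 - 10*l) + x*(5*l^2 + 42*l - 27) - 15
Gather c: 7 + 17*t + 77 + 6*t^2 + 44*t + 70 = 6*t^2 + 61*t + 154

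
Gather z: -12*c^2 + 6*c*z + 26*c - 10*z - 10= -12*c^2 + 26*c + z*(6*c - 10) - 10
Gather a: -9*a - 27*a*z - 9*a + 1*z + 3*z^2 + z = a*(-27*z - 18) + 3*z^2 + 2*z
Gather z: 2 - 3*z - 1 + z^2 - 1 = z^2 - 3*z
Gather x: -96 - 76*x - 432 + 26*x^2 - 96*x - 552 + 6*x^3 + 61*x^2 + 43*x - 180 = 6*x^3 + 87*x^2 - 129*x - 1260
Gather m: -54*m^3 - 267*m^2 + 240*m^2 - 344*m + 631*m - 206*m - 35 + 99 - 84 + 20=-54*m^3 - 27*m^2 + 81*m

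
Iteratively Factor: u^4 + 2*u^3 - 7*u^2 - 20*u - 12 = (u + 1)*(u^3 + u^2 - 8*u - 12) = (u + 1)*(u + 2)*(u^2 - u - 6) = (u + 1)*(u + 2)^2*(u - 3)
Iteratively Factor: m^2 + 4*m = (m + 4)*(m)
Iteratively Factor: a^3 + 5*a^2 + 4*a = (a + 1)*(a^2 + 4*a) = a*(a + 1)*(a + 4)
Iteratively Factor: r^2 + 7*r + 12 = (r + 3)*(r + 4)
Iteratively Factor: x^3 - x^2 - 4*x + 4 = (x - 1)*(x^2 - 4) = (x - 1)*(x + 2)*(x - 2)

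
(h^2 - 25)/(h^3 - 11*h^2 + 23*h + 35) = (h + 5)/(h^2 - 6*h - 7)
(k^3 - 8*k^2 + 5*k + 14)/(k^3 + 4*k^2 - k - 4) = (k^2 - 9*k + 14)/(k^2 + 3*k - 4)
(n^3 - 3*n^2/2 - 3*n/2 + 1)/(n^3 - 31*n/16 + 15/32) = 16*(2*n^3 - 3*n^2 - 3*n + 2)/(32*n^3 - 62*n + 15)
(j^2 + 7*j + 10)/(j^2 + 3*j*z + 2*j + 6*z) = (j + 5)/(j + 3*z)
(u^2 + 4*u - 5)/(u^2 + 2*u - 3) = (u + 5)/(u + 3)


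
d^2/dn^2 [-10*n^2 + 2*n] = -20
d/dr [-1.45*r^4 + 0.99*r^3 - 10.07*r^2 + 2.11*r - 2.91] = -5.8*r^3 + 2.97*r^2 - 20.14*r + 2.11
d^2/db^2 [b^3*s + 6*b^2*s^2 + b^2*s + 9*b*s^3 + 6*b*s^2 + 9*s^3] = 2*s*(3*b + 6*s + 1)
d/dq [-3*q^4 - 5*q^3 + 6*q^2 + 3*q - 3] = -12*q^3 - 15*q^2 + 12*q + 3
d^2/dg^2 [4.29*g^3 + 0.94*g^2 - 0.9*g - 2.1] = 25.74*g + 1.88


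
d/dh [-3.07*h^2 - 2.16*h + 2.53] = -6.14*h - 2.16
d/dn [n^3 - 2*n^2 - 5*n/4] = 3*n^2 - 4*n - 5/4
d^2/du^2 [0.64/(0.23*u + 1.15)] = 0.067712/(0.23*u + 1.15)^3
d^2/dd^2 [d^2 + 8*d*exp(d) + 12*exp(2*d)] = 8*d*exp(d) + 48*exp(2*d) + 16*exp(d) + 2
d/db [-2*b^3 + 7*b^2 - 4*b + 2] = -6*b^2 + 14*b - 4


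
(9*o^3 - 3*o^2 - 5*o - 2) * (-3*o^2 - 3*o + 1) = -27*o^5 - 18*o^4 + 33*o^3 + 18*o^2 + o - 2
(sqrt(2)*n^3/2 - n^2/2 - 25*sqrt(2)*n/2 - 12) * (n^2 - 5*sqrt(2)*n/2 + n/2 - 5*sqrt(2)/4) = sqrt(2)*n^5/2 - 3*n^4 + sqrt(2)*n^4/4 - 45*sqrt(2)*n^3/4 - 3*n^3/2 - 45*sqrt(2)*n^2/8 + 101*n^2/2 + 101*n/4 + 30*sqrt(2)*n + 15*sqrt(2)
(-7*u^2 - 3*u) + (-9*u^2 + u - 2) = -16*u^2 - 2*u - 2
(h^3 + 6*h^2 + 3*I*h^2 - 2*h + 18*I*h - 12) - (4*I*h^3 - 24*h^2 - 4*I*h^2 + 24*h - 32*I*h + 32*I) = h^3 - 4*I*h^3 + 30*h^2 + 7*I*h^2 - 26*h + 50*I*h - 12 - 32*I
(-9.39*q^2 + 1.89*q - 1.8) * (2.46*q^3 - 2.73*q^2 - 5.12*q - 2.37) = -23.0994*q^5 + 30.2841*q^4 + 38.4891*q^3 + 17.4915*q^2 + 4.7367*q + 4.266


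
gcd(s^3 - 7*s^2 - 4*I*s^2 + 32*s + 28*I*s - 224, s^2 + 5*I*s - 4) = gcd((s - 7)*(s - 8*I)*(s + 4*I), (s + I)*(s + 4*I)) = s + 4*I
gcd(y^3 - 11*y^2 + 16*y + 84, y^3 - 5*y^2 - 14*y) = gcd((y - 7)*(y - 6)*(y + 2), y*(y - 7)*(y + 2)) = y^2 - 5*y - 14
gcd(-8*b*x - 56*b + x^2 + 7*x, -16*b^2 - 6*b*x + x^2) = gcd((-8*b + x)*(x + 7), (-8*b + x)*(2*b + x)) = -8*b + x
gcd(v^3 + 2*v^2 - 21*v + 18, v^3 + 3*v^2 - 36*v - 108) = v + 6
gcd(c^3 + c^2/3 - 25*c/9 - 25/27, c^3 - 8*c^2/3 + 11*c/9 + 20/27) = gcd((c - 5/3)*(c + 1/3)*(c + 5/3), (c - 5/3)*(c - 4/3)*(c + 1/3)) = c^2 - 4*c/3 - 5/9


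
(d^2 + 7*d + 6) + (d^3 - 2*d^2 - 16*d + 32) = d^3 - d^2 - 9*d + 38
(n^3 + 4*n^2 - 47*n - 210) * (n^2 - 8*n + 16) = n^5 - 4*n^4 - 63*n^3 + 230*n^2 + 928*n - 3360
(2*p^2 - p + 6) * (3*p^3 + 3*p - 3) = 6*p^5 - 3*p^4 + 24*p^3 - 9*p^2 + 21*p - 18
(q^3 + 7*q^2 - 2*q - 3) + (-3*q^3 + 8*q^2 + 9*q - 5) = -2*q^3 + 15*q^2 + 7*q - 8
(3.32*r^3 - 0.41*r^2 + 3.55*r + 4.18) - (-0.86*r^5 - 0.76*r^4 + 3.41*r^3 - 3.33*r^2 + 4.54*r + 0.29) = 0.86*r^5 + 0.76*r^4 - 0.0900000000000003*r^3 + 2.92*r^2 - 0.99*r + 3.89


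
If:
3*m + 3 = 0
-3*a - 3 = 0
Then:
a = -1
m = -1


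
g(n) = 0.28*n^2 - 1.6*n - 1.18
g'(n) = 0.56*n - 1.6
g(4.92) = -2.27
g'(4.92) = 1.16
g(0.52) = -1.94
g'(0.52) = -1.31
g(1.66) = -3.06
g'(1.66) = -0.67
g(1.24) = -2.73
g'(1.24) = -0.91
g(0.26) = -1.58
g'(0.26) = -1.45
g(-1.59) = 2.07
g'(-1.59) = -2.49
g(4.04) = -3.07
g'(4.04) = 0.66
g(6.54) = 0.33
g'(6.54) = 2.06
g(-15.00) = 85.82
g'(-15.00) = -10.00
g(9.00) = 7.10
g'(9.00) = 3.44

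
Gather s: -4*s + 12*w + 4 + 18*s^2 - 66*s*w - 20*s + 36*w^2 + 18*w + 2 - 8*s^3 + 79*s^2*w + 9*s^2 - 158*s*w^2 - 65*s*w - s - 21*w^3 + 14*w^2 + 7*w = -8*s^3 + s^2*(79*w + 27) + s*(-158*w^2 - 131*w - 25) - 21*w^3 + 50*w^2 + 37*w + 6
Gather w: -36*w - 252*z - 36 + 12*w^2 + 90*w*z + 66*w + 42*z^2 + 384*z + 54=12*w^2 + w*(90*z + 30) + 42*z^2 + 132*z + 18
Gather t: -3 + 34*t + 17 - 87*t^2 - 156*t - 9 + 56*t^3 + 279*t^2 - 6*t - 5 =56*t^3 + 192*t^2 - 128*t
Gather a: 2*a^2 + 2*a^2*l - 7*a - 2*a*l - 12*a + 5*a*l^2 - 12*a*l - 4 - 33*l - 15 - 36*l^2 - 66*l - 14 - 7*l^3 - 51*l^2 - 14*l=a^2*(2*l + 2) + a*(5*l^2 - 14*l - 19) - 7*l^3 - 87*l^2 - 113*l - 33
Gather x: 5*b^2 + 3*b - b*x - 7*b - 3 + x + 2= 5*b^2 - 4*b + x*(1 - b) - 1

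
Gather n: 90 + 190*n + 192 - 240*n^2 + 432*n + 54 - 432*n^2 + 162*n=-672*n^2 + 784*n + 336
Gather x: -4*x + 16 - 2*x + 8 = 24 - 6*x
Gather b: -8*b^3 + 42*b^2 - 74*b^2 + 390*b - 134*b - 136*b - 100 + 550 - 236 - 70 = -8*b^3 - 32*b^2 + 120*b + 144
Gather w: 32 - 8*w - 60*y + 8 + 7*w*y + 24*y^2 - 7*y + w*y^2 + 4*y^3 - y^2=w*(y^2 + 7*y - 8) + 4*y^3 + 23*y^2 - 67*y + 40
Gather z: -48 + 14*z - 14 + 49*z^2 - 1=49*z^2 + 14*z - 63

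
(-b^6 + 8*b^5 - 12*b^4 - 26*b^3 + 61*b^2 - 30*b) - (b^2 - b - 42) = -b^6 + 8*b^5 - 12*b^4 - 26*b^3 + 60*b^2 - 29*b + 42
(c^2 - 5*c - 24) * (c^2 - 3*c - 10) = c^4 - 8*c^3 - 19*c^2 + 122*c + 240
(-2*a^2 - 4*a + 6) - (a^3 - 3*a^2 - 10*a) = -a^3 + a^2 + 6*a + 6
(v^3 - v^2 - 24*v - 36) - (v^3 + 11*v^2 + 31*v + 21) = -12*v^2 - 55*v - 57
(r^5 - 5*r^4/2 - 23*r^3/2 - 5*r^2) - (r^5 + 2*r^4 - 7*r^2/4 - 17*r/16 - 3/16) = -9*r^4/2 - 23*r^3/2 - 13*r^2/4 + 17*r/16 + 3/16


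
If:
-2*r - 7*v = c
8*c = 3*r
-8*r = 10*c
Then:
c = 0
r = 0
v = 0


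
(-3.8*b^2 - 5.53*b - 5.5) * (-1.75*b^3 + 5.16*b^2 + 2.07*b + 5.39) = 6.65*b^5 - 9.9305*b^4 - 26.7758*b^3 - 60.3091*b^2 - 41.1917*b - 29.645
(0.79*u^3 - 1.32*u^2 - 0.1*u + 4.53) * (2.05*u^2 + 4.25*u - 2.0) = 1.6195*u^5 + 0.6515*u^4 - 7.395*u^3 + 11.5015*u^2 + 19.4525*u - 9.06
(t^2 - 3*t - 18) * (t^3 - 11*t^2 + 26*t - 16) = t^5 - 14*t^4 + 41*t^3 + 104*t^2 - 420*t + 288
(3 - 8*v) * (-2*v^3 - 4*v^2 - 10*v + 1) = 16*v^4 + 26*v^3 + 68*v^2 - 38*v + 3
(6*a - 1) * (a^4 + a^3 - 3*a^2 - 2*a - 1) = 6*a^5 + 5*a^4 - 19*a^3 - 9*a^2 - 4*a + 1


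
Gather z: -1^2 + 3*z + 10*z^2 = 10*z^2 + 3*z - 1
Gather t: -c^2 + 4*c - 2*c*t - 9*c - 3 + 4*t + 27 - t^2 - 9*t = -c^2 - 5*c - t^2 + t*(-2*c - 5) + 24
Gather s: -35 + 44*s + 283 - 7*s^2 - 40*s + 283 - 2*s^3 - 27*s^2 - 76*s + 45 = -2*s^3 - 34*s^2 - 72*s + 576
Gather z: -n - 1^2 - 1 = -n - 2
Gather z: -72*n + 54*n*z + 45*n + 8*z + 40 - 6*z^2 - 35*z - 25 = -27*n - 6*z^2 + z*(54*n - 27) + 15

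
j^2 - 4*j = j*(j - 4)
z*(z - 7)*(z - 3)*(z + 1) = z^4 - 9*z^3 + 11*z^2 + 21*z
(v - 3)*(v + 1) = v^2 - 2*v - 3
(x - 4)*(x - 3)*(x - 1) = x^3 - 8*x^2 + 19*x - 12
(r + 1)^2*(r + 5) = r^3 + 7*r^2 + 11*r + 5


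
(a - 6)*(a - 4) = a^2 - 10*a + 24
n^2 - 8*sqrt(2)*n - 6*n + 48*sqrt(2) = (n - 6)*(n - 8*sqrt(2))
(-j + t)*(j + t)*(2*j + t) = -2*j^3 - j^2*t + 2*j*t^2 + t^3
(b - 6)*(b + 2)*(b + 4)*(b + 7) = b^4 + 7*b^3 - 28*b^2 - 244*b - 336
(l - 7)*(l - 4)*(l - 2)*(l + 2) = l^4 - 11*l^3 + 24*l^2 + 44*l - 112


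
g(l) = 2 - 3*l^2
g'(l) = -6*l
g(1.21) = -2.39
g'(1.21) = -7.26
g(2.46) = -16.15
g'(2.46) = -14.76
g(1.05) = -1.31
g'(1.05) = -6.30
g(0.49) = 1.28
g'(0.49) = -2.94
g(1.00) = -1.00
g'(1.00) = -6.00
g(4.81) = -67.41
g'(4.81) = -28.86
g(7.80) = -180.52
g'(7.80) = -46.80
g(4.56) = -60.38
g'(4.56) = -27.36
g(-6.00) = -106.00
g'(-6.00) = 36.00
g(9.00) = -241.00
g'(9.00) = -54.00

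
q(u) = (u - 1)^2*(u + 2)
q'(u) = (u - 1)^2 + (u + 2)*(2*u - 2) = 3*u^2 - 3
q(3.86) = 47.93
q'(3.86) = 41.70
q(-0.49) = 3.35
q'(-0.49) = -2.28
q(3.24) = 26.29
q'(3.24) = 28.49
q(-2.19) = -1.93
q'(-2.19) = 11.39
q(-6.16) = -213.26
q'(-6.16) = 110.84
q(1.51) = 0.91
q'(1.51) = 3.84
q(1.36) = 0.44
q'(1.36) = 2.55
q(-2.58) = -7.43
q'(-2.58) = 16.97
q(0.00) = 2.00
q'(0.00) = -3.00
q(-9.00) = -700.00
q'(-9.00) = 240.00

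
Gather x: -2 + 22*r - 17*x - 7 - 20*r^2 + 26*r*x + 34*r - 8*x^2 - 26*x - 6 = -20*r^2 + 56*r - 8*x^2 + x*(26*r - 43) - 15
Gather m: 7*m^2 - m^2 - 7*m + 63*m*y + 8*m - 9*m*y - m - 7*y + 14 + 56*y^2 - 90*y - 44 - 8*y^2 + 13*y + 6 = 6*m^2 + 54*m*y + 48*y^2 - 84*y - 24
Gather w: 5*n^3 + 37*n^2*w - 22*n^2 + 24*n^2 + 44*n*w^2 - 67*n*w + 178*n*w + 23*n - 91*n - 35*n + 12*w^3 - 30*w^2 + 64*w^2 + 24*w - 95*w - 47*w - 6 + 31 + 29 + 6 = 5*n^3 + 2*n^2 - 103*n + 12*w^3 + w^2*(44*n + 34) + w*(37*n^2 + 111*n - 118) + 60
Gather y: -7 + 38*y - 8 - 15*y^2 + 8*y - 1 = -15*y^2 + 46*y - 16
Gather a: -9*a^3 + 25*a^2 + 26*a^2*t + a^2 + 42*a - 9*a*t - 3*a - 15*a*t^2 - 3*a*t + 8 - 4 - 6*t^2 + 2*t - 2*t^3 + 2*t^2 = -9*a^3 + a^2*(26*t + 26) + a*(-15*t^2 - 12*t + 39) - 2*t^3 - 4*t^2 + 2*t + 4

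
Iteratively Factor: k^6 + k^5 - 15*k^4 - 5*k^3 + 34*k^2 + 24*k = (k)*(k^5 + k^4 - 15*k^3 - 5*k^2 + 34*k + 24) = k*(k + 1)*(k^4 - 15*k^2 + 10*k + 24) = k*(k - 2)*(k + 1)*(k^3 + 2*k^2 - 11*k - 12) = k*(k - 2)*(k + 1)*(k + 4)*(k^2 - 2*k - 3) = k*(k - 3)*(k - 2)*(k + 1)*(k + 4)*(k + 1)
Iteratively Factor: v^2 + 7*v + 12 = (v + 4)*(v + 3)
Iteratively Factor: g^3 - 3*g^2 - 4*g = (g)*(g^2 - 3*g - 4) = g*(g + 1)*(g - 4)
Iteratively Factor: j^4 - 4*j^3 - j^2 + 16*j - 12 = (j - 2)*(j^3 - 2*j^2 - 5*j + 6) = (j - 2)*(j + 2)*(j^2 - 4*j + 3) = (j - 2)*(j - 1)*(j + 2)*(j - 3)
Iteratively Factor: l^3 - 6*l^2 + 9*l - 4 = (l - 1)*(l^2 - 5*l + 4) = (l - 4)*(l - 1)*(l - 1)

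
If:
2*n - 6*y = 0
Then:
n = 3*y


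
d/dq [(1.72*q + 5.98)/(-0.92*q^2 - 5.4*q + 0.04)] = (1.5824*q^2 + 11.0032*q + 32.3608)/(0.8464*q^4 + 9.936*q^3 + 29.0864*q^2 - 0.432*q + 0.0016)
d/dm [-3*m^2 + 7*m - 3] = 7 - 6*m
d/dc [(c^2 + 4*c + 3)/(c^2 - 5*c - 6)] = -9/(c^2 - 12*c + 36)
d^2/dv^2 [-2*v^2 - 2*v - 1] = -4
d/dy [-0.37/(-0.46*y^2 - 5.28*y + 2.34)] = (-0.3404*y - 1.9536)/(0.46*y^2 + 5.28*y - 2.34)^2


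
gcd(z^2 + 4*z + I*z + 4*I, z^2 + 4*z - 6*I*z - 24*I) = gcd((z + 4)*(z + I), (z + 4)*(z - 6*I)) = z + 4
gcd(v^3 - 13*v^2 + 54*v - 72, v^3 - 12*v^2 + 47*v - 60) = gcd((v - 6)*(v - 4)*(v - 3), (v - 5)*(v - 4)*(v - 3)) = v^2 - 7*v + 12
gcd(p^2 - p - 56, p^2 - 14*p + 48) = p - 8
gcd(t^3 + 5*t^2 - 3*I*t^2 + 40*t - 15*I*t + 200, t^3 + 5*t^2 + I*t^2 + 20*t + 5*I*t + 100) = t^2 + t*(5 + 5*I) + 25*I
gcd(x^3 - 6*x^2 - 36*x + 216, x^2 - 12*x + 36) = x^2 - 12*x + 36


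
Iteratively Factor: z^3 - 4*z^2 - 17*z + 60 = (z + 4)*(z^2 - 8*z + 15) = (z - 3)*(z + 4)*(z - 5)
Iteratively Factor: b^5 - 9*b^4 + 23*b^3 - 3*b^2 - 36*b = (b - 3)*(b^4 - 6*b^3 + 5*b^2 + 12*b) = (b - 3)^2*(b^3 - 3*b^2 - 4*b) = (b - 3)^2*(b + 1)*(b^2 - 4*b) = b*(b - 3)^2*(b + 1)*(b - 4)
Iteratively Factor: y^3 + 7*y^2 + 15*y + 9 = (y + 3)*(y^2 + 4*y + 3) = (y + 1)*(y + 3)*(y + 3)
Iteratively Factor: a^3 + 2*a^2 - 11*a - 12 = (a + 4)*(a^2 - 2*a - 3) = (a - 3)*(a + 4)*(a + 1)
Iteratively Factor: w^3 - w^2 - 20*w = (w)*(w^2 - w - 20) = w*(w - 5)*(w + 4)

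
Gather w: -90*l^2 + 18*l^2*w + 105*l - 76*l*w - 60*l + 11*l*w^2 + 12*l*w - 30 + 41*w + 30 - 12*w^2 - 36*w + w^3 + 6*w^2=-90*l^2 + 45*l + w^3 + w^2*(11*l - 6) + w*(18*l^2 - 64*l + 5)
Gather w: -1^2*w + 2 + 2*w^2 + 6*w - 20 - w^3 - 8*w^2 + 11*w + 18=-w^3 - 6*w^2 + 16*w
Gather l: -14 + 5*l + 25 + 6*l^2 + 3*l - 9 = 6*l^2 + 8*l + 2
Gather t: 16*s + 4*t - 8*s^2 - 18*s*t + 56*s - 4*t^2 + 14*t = -8*s^2 + 72*s - 4*t^2 + t*(18 - 18*s)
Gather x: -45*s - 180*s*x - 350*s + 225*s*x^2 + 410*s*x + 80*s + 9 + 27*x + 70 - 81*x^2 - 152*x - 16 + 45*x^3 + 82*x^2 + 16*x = -315*s + 45*x^3 + x^2*(225*s + 1) + x*(230*s - 109) + 63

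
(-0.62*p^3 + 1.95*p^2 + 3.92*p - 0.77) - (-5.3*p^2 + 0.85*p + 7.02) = -0.62*p^3 + 7.25*p^2 + 3.07*p - 7.79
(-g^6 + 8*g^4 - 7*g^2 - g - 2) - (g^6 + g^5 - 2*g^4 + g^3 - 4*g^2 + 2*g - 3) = -2*g^6 - g^5 + 10*g^4 - g^3 - 3*g^2 - 3*g + 1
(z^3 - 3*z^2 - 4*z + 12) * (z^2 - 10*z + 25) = z^5 - 13*z^4 + 51*z^3 - 23*z^2 - 220*z + 300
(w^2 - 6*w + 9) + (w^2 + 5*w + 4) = 2*w^2 - w + 13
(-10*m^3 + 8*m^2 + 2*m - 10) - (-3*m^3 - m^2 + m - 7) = -7*m^3 + 9*m^2 + m - 3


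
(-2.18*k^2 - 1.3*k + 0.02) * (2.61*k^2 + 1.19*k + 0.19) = -5.6898*k^4 - 5.9872*k^3 - 1.909*k^2 - 0.2232*k + 0.0038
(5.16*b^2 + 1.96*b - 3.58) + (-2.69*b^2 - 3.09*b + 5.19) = 2.47*b^2 - 1.13*b + 1.61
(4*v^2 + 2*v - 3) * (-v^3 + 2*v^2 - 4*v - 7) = -4*v^5 + 6*v^4 - 9*v^3 - 42*v^2 - 2*v + 21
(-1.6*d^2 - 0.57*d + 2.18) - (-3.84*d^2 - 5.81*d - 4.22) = 2.24*d^2 + 5.24*d + 6.4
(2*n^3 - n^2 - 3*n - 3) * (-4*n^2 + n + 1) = -8*n^5 + 6*n^4 + 13*n^3 + 8*n^2 - 6*n - 3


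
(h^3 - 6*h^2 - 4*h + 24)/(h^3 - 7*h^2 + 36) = (h - 2)/(h - 3)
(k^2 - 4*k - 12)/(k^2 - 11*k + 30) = (k + 2)/(k - 5)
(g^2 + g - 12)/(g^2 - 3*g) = (g + 4)/g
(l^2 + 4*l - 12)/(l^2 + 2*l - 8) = (l + 6)/(l + 4)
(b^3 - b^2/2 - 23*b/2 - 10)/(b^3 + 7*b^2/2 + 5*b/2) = (b - 4)/b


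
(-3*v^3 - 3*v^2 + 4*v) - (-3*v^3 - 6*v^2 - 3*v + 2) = 3*v^2 + 7*v - 2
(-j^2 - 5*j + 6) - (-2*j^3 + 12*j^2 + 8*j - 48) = 2*j^3 - 13*j^2 - 13*j + 54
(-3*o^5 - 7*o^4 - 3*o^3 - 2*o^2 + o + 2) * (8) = -24*o^5 - 56*o^4 - 24*o^3 - 16*o^2 + 8*o + 16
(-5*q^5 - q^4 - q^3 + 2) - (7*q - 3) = -5*q^5 - q^4 - q^3 - 7*q + 5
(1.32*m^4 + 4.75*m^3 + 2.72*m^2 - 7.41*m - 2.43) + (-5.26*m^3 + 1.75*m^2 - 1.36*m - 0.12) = 1.32*m^4 - 0.51*m^3 + 4.47*m^2 - 8.77*m - 2.55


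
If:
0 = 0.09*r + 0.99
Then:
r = -11.00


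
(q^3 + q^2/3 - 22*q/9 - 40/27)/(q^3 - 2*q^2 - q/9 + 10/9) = (q + 4/3)/(q - 1)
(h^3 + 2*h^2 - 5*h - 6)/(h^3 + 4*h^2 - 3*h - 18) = (h + 1)/(h + 3)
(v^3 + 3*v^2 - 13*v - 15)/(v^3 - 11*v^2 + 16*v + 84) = (v^3 + 3*v^2 - 13*v - 15)/(v^3 - 11*v^2 + 16*v + 84)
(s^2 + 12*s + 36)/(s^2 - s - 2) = (s^2 + 12*s + 36)/(s^2 - s - 2)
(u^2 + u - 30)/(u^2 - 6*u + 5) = (u + 6)/(u - 1)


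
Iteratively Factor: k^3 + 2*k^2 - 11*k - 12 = (k + 4)*(k^2 - 2*k - 3) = (k + 1)*(k + 4)*(k - 3)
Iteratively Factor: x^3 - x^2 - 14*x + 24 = (x - 3)*(x^2 + 2*x - 8) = (x - 3)*(x + 4)*(x - 2)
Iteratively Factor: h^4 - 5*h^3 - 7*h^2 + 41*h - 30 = (h - 1)*(h^3 - 4*h^2 - 11*h + 30) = (h - 2)*(h - 1)*(h^2 - 2*h - 15) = (h - 2)*(h - 1)*(h + 3)*(h - 5)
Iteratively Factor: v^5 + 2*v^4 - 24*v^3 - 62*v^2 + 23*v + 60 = (v - 1)*(v^4 + 3*v^3 - 21*v^2 - 83*v - 60) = (v - 1)*(v + 3)*(v^3 - 21*v - 20) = (v - 1)*(v + 3)*(v + 4)*(v^2 - 4*v - 5) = (v - 5)*(v - 1)*(v + 3)*(v + 4)*(v + 1)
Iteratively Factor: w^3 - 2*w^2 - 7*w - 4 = (w + 1)*(w^2 - 3*w - 4) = (w + 1)^2*(w - 4)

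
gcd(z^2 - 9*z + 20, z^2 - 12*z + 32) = z - 4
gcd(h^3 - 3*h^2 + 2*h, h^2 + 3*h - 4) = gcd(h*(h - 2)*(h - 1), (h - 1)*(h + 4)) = h - 1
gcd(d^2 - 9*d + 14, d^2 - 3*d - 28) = d - 7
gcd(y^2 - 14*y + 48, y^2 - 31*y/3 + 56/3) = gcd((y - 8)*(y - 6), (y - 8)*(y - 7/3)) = y - 8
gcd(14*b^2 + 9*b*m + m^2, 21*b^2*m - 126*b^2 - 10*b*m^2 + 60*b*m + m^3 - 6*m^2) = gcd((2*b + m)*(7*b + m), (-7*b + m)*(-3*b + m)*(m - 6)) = 1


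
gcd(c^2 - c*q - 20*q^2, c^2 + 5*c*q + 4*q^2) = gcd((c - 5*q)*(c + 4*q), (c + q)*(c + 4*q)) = c + 4*q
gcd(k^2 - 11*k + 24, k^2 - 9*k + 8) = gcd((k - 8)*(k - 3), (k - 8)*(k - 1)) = k - 8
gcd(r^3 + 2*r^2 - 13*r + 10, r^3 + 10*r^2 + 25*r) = r + 5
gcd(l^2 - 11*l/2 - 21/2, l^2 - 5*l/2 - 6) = l + 3/2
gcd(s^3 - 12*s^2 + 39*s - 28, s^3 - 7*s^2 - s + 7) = s^2 - 8*s + 7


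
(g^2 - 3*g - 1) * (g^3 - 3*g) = g^5 - 3*g^4 - 4*g^3 + 9*g^2 + 3*g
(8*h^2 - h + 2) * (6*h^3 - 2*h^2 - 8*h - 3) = 48*h^5 - 22*h^4 - 50*h^3 - 20*h^2 - 13*h - 6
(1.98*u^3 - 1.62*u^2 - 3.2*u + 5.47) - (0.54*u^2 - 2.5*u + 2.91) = 1.98*u^3 - 2.16*u^2 - 0.7*u + 2.56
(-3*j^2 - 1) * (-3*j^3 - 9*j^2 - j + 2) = 9*j^5 + 27*j^4 + 6*j^3 + 3*j^2 + j - 2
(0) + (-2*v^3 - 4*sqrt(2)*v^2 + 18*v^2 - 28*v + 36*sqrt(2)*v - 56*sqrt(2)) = -2*v^3 - 4*sqrt(2)*v^2 + 18*v^2 - 28*v + 36*sqrt(2)*v - 56*sqrt(2)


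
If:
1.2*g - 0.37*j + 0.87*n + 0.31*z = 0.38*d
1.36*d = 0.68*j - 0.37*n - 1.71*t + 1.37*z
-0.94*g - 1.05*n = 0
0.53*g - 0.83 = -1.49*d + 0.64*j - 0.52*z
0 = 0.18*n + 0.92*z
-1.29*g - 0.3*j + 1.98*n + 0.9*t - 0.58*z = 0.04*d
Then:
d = 0.38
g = -0.11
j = -0.53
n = 0.10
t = -0.55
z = -0.02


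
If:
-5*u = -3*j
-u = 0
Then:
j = 0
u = 0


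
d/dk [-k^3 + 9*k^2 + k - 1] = -3*k^2 + 18*k + 1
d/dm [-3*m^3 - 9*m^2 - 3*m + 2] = -9*m^2 - 18*m - 3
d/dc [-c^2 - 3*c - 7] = -2*c - 3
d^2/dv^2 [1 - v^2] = -2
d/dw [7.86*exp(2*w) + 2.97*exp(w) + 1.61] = (15.72*exp(w) + 2.97)*exp(w)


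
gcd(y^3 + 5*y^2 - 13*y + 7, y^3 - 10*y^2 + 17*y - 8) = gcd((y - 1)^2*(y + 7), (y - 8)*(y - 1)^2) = y^2 - 2*y + 1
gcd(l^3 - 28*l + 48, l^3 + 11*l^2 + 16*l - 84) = l^2 + 4*l - 12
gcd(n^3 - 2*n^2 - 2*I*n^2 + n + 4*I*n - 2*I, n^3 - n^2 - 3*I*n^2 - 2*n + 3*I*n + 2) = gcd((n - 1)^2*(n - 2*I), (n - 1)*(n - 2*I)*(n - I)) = n^2 + n*(-1 - 2*I) + 2*I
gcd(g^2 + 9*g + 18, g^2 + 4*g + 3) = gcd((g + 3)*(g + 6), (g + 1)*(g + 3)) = g + 3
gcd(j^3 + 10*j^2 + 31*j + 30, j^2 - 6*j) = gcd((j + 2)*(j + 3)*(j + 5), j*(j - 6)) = 1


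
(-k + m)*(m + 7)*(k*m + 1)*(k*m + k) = -k^3*m^3 - 8*k^3*m^2 - 7*k^3*m + k^2*m^4 + 8*k^2*m^3 + 6*k^2*m^2 - 8*k^2*m - 7*k^2 + k*m^3 + 8*k*m^2 + 7*k*m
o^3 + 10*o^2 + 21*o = o*(o + 3)*(o + 7)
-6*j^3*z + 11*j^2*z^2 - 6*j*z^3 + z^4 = z*(-3*j + z)*(-2*j + z)*(-j + z)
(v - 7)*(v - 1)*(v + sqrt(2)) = v^3 - 8*v^2 + sqrt(2)*v^2 - 8*sqrt(2)*v + 7*v + 7*sqrt(2)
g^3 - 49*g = g*(g - 7)*(g + 7)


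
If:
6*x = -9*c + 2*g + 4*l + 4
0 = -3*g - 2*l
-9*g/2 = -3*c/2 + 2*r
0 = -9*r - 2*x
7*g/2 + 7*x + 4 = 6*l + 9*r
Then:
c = 449/534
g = 37/178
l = -111/356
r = 29/178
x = -261/356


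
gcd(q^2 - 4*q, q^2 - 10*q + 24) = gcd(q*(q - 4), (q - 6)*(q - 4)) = q - 4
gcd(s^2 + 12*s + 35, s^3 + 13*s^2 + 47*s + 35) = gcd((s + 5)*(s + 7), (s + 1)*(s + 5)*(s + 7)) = s^2 + 12*s + 35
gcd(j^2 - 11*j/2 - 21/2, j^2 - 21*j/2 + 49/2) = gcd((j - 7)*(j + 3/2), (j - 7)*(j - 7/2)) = j - 7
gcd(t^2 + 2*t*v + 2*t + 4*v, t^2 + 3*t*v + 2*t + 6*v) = t + 2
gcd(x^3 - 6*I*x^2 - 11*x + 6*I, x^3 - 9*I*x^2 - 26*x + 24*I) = x^2 - 5*I*x - 6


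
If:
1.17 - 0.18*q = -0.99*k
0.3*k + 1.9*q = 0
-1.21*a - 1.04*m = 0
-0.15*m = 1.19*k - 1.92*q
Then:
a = -9.83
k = -1.15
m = 11.44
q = 0.18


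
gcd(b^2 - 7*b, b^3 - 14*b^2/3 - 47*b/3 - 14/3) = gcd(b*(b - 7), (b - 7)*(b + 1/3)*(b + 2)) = b - 7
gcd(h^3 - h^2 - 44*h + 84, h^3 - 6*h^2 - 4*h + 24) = h^2 - 8*h + 12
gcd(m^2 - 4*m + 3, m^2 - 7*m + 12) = m - 3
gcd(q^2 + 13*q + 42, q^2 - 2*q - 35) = 1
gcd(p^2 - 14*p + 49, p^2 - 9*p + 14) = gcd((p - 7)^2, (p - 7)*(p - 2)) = p - 7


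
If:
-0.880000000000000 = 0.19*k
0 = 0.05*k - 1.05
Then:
No Solution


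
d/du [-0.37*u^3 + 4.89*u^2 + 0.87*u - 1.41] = -1.11*u^2 + 9.78*u + 0.87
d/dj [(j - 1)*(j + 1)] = 2*j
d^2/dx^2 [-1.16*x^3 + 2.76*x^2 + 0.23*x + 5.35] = 5.52 - 6.96*x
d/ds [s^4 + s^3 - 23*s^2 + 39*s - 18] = 4*s^3 + 3*s^2 - 46*s + 39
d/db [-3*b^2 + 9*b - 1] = 9 - 6*b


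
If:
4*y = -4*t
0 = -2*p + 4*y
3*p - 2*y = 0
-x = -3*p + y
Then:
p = 0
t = 0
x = 0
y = 0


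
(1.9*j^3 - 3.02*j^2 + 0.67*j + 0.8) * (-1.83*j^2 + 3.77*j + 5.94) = -3.477*j^5 + 12.6896*j^4 - 1.3255*j^3 - 16.8769*j^2 + 6.9958*j + 4.752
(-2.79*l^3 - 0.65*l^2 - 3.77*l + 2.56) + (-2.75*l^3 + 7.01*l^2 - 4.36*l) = -5.54*l^3 + 6.36*l^2 - 8.13*l + 2.56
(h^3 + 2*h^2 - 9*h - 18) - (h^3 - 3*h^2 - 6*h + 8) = 5*h^2 - 3*h - 26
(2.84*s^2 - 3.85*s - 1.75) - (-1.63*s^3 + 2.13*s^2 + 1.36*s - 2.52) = 1.63*s^3 + 0.71*s^2 - 5.21*s + 0.77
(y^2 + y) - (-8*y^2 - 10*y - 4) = 9*y^2 + 11*y + 4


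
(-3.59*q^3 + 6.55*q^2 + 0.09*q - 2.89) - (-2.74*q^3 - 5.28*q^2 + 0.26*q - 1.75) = -0.85*q^3 + 11.83*q^2 - 0.17*q - 1.14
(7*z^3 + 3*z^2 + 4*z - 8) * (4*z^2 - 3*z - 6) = 28*z^5 - 9*z^4 - 35*z^3 - 62*z^2 + 48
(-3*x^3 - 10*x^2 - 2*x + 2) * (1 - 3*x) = 9*x^4 + 27*x^3 - 4*x^2 - 8*x + 2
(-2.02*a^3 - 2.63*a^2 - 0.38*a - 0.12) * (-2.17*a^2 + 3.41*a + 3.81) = 4.3834*a^5 - 1.1811*a^4 - 15.8399*a^3 - 11.0557*a^2 - 1.857*a - 0.4572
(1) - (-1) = 2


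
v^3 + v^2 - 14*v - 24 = (v - 4)*(v + 2)*(v + 3)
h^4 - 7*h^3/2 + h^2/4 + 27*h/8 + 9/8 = (h - 3)*(h - 3/2)*(h + 1/2)^2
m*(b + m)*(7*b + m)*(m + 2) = 7*b^2*m^2 + 14*b^2*m + 8*b*m^3 + 16*b*m^2 + m^4 + 2*m^3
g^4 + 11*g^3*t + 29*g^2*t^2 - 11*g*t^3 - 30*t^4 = (g - t)*(g + t)*(g + 5*t)*(g + 6*t)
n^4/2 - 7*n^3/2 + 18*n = n*(n/2 + 1)*(n - 6)*(n - 3)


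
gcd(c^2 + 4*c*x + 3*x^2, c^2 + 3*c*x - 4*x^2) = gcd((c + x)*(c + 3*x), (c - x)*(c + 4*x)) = 1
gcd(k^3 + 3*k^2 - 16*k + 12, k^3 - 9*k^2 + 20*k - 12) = k^2 - 3*k + 2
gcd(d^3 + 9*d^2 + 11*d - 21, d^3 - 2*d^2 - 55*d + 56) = d^2 + 6*d - 7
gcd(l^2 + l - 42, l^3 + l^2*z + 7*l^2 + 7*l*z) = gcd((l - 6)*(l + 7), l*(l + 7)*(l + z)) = l + 7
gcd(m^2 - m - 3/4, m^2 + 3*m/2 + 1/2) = m + 1/2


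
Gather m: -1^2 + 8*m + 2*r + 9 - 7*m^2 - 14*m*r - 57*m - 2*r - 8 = -7*m^2 + m*(-14*r - 49)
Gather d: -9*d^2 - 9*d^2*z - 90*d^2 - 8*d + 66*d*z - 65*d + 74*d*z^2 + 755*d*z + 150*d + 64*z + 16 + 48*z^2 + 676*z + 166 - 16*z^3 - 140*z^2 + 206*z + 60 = d^2*(-9*z - 99) + d*(74*z^2 + 821*z + 77) - 16*z^3 - 92*z^2 + 946*z + 242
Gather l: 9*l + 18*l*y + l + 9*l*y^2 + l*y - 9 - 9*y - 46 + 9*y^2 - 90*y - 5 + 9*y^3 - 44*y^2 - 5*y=l*(9*y^2 + 19*y + 10) + 9*y^3 - 35*y^2 - 104*y - 60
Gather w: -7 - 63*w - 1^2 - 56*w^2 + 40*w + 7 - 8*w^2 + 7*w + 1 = -64*w^2 - 16*w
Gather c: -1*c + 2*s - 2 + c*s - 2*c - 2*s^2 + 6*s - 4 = c*(s - 3) - 2*s^2 + 8*s - 6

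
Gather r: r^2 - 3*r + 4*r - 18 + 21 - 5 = r^2 + r - 2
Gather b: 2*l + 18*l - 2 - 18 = 20*l - 20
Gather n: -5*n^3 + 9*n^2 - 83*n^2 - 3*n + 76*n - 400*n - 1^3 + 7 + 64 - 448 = -5*n^3 - 74*n^2 - 327*n - 378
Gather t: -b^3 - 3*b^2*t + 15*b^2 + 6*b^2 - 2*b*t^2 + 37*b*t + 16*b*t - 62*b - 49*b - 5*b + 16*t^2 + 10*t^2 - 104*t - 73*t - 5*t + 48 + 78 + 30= -b^3 + 21*b^2 - 116*b + t^2*(26 - 2*b) + t*(-3*b^2 + 53*b - 182) + 156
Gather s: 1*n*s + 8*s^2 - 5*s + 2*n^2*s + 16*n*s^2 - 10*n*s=s^2*(16*n + 8) + s*(2*n^2 - 9*n - 5)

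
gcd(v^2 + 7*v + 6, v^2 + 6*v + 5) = v + 1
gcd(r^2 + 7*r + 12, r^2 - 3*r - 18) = r + 3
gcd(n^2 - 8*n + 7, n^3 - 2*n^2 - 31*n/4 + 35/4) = n - 1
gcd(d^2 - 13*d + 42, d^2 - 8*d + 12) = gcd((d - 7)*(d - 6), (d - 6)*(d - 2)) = d - 6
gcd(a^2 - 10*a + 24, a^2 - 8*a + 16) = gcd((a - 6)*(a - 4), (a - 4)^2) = a - 4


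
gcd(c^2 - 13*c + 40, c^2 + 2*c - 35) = c - 5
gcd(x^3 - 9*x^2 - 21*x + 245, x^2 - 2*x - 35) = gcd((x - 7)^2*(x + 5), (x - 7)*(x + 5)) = x^2 - 2*x - 35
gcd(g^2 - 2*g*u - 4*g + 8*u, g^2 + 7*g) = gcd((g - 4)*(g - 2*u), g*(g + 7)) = 1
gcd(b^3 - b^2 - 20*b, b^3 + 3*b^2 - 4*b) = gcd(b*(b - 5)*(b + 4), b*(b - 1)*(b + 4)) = b^2 + 4*b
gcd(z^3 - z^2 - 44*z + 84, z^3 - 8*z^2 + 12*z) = z^2 - 8*z + 12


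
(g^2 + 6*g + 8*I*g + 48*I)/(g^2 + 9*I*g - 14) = (g^2 + g*(6 + 8*I) + 48*I)/(g^2 + 9*I*g - 14)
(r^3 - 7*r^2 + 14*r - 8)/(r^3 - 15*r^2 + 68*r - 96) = (r^2 - 3*r + 2)/(r^2 - 11*r + 24)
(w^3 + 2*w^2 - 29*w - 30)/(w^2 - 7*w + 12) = (w^3 + 2*w^2 - 29*w - 30)/(w^2 - 7*w + 12)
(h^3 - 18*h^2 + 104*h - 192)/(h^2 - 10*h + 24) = h - 8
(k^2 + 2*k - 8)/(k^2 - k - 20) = (k - 2)/(k - 5)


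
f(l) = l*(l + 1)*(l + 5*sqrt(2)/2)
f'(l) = l*(l + 1) + l*(l + 5*sqrt(2)/2) + (l + 1)*(l + 5*sqrt(2)/2)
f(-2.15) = 3.43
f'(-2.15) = -2.10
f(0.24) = 1.12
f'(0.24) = 5.89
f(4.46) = 194.70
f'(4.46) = 103.67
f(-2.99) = 3.25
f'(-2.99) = 3.23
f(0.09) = 0.36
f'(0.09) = 4.38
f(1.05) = 9.87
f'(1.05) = 16.37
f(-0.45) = -0.76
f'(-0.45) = 0.06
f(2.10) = 36.69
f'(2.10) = 35.81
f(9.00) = 1128.20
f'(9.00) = 328.18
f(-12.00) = -1117.31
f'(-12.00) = 326.68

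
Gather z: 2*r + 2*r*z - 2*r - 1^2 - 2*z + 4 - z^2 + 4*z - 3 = -z^2 + z*(2*r + 2)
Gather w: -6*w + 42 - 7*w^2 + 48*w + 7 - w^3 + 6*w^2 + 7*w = -w^3 - w^2 + 49*w + 49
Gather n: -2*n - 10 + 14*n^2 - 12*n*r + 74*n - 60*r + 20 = 14*n^2 + n*(72 - 12*r) - 60*r + 10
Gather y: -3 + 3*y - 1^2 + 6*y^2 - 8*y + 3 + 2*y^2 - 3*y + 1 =8*y^2 - 8*y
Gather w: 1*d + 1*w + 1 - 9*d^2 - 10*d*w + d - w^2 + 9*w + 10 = -9*d^2 + 2*d - w^2 + w*(10 - 10*d) + 11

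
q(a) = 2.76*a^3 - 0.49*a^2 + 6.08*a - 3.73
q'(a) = 8.28*a^2 - 0.98*a + 6.08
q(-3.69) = -171.51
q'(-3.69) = 122.44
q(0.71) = 1.33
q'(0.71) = 9.56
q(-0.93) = -12.03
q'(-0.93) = 14.15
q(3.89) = 174.97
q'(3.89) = 127.56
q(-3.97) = -208.29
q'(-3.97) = 140.47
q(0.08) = -3.25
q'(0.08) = 6.05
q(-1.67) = -28.10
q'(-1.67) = 30.81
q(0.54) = -0.16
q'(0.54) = 7.97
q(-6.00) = -654.01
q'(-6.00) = 310.04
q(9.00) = 2023.34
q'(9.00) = 667.94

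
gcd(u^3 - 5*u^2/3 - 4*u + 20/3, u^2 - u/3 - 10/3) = u - 2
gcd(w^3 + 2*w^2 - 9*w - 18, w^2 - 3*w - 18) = w + 3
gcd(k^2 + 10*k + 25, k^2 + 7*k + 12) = 1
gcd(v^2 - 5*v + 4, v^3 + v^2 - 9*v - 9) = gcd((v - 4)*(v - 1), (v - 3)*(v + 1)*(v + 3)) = 1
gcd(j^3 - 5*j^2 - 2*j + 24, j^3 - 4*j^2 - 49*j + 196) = j - 4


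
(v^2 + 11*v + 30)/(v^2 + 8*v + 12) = (v + 5)/(v + 2)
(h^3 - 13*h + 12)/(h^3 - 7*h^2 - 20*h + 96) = (h - 1)/(h - 8)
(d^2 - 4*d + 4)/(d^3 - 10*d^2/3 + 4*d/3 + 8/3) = 3/(3*d + 2)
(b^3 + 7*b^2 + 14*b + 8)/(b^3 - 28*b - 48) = (b + 1)/(b - 6)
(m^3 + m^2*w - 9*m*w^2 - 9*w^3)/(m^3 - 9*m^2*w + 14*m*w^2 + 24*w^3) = (m^2 - 9*w^2)/(m^2 - 10*m*w + 24*w^2)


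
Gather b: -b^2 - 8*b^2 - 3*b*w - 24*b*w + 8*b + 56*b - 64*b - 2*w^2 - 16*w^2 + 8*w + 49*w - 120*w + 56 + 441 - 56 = -9*b^2 - 27*b*w - 18*w^2 - 63*w + 441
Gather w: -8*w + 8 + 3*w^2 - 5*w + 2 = 3*w^2 - 13*w + 10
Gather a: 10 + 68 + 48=126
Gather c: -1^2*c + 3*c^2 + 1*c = 3*c^2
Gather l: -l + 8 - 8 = -l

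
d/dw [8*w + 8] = 8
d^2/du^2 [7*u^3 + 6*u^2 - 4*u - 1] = 42*u + 12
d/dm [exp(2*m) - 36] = 2*exp(2*m)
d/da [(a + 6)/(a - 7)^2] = (-a - 19)/(a - 7)^3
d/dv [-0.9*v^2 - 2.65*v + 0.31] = -1.8*v - 2.65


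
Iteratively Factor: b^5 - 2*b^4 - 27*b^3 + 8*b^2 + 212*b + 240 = (b - 5)*(b^4 + 3*b^3 - 12*b^2 - 52*b - 48) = (b - 5)*(b - 4)*(b^3 + 7*b^2 + 16*b + 12) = (b - 5)*(b - 4)*(b + 2)*(b^2 + 5*b + 6) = (b - 5)*(b - 4)*(b + 2)^2*(b + 3)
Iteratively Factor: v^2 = (v)*(v)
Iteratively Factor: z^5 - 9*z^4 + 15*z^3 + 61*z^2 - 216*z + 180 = (z - 2)*(z^4 - 7*z^3 + z^2 + 63*z - 90) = (z - 2)^2*(z^3 - 5*z^2 - 9*z + 45) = (z - 2)^2*(z + 3)*(z^2 - 8*z + 15) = (z - 5)*(z - 2)^2*(z + 3)*(z - 3)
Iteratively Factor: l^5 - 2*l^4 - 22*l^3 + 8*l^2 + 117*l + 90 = (l + 2)*(l^4 - 4*l^3 - 14*l^2 + 36*l + 45) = (l - 5)*(l + 2)*(l^3 + l^2 - 9*l - 9) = (l - 5)*(l - 3)*(l + 2)*(l^2 + 4*l + 3) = (l - 5)*(l - 3)*(l + 2)*(l + 3)*(l + 1)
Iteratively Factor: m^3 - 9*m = (m + 3)*(m^2 - 3*m) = m*(m + 3)*(m - 3)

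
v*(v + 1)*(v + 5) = v^3 + 6*v^2 + 5*v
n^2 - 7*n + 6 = (n - 6)*(n - 1)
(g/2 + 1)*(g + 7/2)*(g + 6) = g^3/2 + 23*g^2/4 + 20*g + 21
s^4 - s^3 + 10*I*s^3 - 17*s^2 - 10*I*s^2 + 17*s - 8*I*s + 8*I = (s - 1)*(s + I)^2*(s + 8*I)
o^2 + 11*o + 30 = (o + 5)*(o + 6)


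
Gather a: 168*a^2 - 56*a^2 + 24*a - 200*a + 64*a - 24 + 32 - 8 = 112*a^2 - 112*a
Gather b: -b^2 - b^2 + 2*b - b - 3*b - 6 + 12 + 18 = -2*b^2 - 2*b + 24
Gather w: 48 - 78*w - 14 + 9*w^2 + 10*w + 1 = 9*w^2 - 68*w + 35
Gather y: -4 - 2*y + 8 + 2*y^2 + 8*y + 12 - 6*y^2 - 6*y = 16 - 4*y^2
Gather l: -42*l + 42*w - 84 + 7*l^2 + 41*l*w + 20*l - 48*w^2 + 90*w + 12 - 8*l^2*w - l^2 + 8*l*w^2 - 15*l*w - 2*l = l^2*(6 - 8*w) + l*(8*w^2 + 26*w - 24) - 48*w^2 + 132*w - 72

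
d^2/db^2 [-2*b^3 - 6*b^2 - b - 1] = -12*b - 12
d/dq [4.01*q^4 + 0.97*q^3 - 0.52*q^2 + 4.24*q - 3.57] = 16.04*q^3 + 2.91*q^2 - 1.04*q + 4.24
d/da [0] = 0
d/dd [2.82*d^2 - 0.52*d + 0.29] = 5.64*d - 0.52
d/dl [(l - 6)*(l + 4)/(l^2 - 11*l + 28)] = (-9*l^2 + 104*l - 320)/(l^4 - 22*l^3 + 177*l^2 - 616*l + 784)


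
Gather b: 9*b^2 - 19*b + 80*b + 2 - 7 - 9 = 9*b^2 + 61*b - 14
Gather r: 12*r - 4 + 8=12*r + 4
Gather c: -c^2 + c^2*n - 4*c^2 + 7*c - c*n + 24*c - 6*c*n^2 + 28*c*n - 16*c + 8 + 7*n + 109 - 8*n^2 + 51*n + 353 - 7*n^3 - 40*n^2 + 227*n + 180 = c^2*(n - 5) + c*(-6*n^2 + 27*n + 15) - 7*n^3 - 48*n^2 + 285*n + 650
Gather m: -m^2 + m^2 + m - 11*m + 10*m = 0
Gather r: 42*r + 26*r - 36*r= 32*r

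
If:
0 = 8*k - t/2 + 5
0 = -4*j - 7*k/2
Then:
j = 35/64 - 7*t/128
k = t/16 - 5/8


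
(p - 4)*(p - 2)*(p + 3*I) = p^3 - 6*p^2 + 3*I*p^2 + 8*p - 18*I*p + 24*I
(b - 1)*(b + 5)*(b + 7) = b^3 + 11*b^2 + 23*b - 35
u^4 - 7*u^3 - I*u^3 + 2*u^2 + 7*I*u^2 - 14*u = u*(u - 7)*(u - 2*I)*(u + I)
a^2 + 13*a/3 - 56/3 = (a - 8/3)*(a + 7)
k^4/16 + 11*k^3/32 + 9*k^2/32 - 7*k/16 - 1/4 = (k/4 + 1/2)*(k/4 + 1)*(k - 1)*(k + 1/2)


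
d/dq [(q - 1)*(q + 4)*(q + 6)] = 3*q^2 + 18*q + 14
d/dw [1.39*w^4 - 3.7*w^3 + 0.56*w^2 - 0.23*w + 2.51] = 5.56*w^3 - 11.1*w^2 + 1.12*w - 0.23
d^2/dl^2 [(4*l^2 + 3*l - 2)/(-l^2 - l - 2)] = 2*(l^3 + 30*l^2 + 24*l - 12)/(l^6 + 3*l^5 + 9*l^4 + 13*l^3 + 18*l^2 + 12*l + 8)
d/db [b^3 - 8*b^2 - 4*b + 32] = 3*b^2 - 16*b - 4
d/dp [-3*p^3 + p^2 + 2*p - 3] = -9*p^2 + 2*p + 2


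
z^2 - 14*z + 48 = (z - 8)*(z - 6)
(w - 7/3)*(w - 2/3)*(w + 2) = w^3 - w^2 - 40*w/9 + 28/9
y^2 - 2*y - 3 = (y - 3)*(y + 1)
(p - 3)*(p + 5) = p^2 + 2*p - 15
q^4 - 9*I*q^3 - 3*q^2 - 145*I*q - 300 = (q - 5*I)^2*(q - 3*I)*(q + 4*I)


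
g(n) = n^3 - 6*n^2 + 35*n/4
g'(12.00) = 296.75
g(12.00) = 969.00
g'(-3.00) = 71.75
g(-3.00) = -107.25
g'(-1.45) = 32.46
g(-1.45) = -28.35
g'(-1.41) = 31.63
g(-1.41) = -27.07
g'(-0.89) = 21.81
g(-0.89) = -13.25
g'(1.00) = -0.25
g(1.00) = 3.75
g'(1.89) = -3.21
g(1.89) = 1.86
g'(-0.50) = 15.50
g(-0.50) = -6.00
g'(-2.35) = 53.52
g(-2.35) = -66.68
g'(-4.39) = 119.25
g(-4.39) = -238.65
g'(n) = 3*n^2 - 12*n + 35/4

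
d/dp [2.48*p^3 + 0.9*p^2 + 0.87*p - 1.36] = 7.44*p^2 + 1.8*p + 0.87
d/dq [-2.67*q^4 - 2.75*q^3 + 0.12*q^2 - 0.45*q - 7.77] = -10.68*q^3 - 8.25*q^2 + 0.24*q - 0.45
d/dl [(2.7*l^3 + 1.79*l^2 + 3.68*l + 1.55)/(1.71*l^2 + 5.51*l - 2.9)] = (4.617*l^4 + 29.754*l^3 - 19.9199*l^2 - 15.683*l - 19.2125)/(2.9241*l^4 + 18.8442*l^3 + 20.4421*l^2 - 31.958*l + 8.41)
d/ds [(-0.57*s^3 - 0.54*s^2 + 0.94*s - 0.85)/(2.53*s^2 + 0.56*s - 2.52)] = (-1.4421*s^4 - 0.6384*s^3 + 1.6286*s^2 + 7.0226*s - 1.8928)/(6.4009*s^4 + 2.8336*s^3 - 12.4376*s^2 - 2.8224*s + 6.3504)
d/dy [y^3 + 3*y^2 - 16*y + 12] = 3*y^2 + 6*y - 16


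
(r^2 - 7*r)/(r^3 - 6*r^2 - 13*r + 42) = r/(r^2 + r - 6)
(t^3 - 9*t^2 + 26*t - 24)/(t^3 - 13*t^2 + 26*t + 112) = (t^3 - 9*t^2 + 26*t - 24)/(t^3 - 13*t^2 + 26*t + 112)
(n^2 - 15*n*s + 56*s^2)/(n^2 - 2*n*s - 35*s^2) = (n - 8*s)/(n + 5*s)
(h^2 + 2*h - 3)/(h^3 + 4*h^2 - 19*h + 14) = (h + 3)/(h^2 + 5*h - 14)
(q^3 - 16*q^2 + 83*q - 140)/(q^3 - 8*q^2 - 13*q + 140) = (q - 4)/(q + 4)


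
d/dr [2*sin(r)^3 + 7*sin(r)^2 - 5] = 2*(3*sin(r) + 7)*sin(r)*cos(r)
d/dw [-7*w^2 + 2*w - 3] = 2 - 14*w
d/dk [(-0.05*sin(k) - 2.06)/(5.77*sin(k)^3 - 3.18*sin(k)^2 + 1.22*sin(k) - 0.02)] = (0.577*sin(k)^3 + 35.4996*sin(k)^2 - 13.1016*sin(k) + 2.5142)*cos(k)/(33.2929*sin(k)^6 - 36.6972*sin(k)^5 + 24.1912*sin(k)^4 - 7.99*sin(k)^3 + 1.6156*sin(k)^2 - 0.0488*sin(k) + 0.0004)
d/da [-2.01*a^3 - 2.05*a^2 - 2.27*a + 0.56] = -6.03*a^2 - 4.1*a - 2.27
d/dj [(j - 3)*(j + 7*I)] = 2*j - 3 + 7*I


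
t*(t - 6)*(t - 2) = t^3 - 8*t^2 + 12*t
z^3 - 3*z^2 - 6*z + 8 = (z - 4)*(z - 1)*(z + 2)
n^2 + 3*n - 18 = (n - 3)*(n + 6)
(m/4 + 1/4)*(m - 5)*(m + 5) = m^3/4 + m^2/4 - 25*m/4 - 25/4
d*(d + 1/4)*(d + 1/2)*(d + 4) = d^4 + 19*d^3/4 + 25*d^2/8 + d/2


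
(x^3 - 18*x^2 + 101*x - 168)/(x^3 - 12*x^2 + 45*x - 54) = (x^2 - 15*x + 56)/(x^2 - 9*x + 18)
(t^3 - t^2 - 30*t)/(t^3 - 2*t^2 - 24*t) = (t + 5)/(t + 4)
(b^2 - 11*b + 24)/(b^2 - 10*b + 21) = (b - 8)/(b - 7)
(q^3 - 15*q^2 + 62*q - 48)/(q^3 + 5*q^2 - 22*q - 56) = (q^3 - 15*q^2 + 62*q - 48)/(q^3 + 5*q^2 - 22*q - 56)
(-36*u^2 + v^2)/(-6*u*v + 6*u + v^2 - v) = (6*u + v)/(v - 1)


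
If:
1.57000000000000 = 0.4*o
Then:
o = 3.92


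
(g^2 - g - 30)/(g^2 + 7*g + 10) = (g - 6)/(g + 2)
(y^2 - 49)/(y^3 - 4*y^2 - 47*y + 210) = (y - 7)/(y^2 - 11*y + 30)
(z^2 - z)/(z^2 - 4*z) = (z - 1)/(z - 4)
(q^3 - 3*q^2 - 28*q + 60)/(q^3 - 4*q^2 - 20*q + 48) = (q + 5)/(q + 4)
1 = 1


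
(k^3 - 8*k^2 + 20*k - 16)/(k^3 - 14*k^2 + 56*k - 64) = (k - 2)/(k - 8)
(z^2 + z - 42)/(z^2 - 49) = (z - 6)/(z - 7)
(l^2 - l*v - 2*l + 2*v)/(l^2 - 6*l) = (l^2 - l*v - 2*l + 2*v)/(l*(l - 6))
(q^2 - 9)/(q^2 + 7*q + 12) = (q - 3)/(q + 4)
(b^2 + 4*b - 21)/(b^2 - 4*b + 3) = (b + 7)/(b - 1)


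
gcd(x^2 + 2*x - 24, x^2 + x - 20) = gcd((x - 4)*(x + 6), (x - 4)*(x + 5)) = x - 4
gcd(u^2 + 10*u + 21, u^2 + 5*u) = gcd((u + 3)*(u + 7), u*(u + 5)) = 1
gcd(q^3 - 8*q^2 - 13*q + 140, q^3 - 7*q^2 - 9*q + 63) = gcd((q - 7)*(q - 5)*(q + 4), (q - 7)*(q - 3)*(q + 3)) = q - 7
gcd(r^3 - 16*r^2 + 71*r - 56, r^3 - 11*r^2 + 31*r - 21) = r^2 - 8*r + 7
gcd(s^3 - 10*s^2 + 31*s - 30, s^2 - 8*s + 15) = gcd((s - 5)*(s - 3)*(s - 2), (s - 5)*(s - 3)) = s^2 - 8*s + 15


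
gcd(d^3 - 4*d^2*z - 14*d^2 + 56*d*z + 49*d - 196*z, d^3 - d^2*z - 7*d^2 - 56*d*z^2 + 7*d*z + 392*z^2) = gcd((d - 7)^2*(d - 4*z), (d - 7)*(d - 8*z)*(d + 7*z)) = d - 7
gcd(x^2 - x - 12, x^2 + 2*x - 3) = x + 3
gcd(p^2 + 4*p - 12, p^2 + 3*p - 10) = p - 2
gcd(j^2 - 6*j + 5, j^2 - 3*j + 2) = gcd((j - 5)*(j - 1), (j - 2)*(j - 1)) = j - 1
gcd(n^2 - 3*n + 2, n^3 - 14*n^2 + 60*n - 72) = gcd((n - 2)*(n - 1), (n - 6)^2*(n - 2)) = n - 2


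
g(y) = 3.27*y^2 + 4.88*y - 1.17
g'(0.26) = 6.58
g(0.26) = 0.32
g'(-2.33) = -10.36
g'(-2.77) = -13.24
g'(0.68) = 9.33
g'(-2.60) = -12.12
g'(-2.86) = -13.82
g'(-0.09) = 4.29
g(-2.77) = 10.40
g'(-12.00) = -73.60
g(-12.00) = 411.15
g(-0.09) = -1.58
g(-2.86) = 11.62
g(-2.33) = 5.21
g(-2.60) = 8.25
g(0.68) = 3.66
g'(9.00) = 63.74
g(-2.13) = 3.27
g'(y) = 6.54*y + 4.88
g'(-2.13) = -9.05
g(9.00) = 307.62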